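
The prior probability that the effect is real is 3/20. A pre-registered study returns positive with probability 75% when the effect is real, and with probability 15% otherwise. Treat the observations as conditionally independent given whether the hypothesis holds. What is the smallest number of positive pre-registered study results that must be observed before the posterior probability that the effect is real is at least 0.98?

4

Prior odds: 0.15 ÷ 0.85 = 3/17.
Likelihood ratio of a positive result = 0.75/0.15 = 5.
Target odds: 0.98 ÷ 0.02 = 49.
Need (3/17) × 5ⁿ ≥ 49, i.e. 5ⁿ ≥ 833/3.
5³ = 125 falls short of 833/3 but 5⁴ = 625 reaches it, so n = 4.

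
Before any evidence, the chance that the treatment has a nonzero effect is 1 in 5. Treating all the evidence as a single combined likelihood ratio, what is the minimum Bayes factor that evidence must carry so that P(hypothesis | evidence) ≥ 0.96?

Prior odds = 0.2/0.8 = 0.25.
Target odds = 0.96/0.04 = 24.
Required Bayes factor = 24 ÷ 0.25 = 96.

96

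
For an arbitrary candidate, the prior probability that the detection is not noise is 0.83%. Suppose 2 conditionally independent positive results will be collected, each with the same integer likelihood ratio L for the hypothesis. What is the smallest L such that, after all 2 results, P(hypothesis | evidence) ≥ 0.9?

Prior odds = 0.0083/0.9917 = 83/9917.
Target odds = 0.9/0.1 = 9.
Need L² ≥ 9 ÷ (83/9917) = 89253/83.
32² = 1024 < 89253/83 ≤ 1089 = 33², so L = 33.

33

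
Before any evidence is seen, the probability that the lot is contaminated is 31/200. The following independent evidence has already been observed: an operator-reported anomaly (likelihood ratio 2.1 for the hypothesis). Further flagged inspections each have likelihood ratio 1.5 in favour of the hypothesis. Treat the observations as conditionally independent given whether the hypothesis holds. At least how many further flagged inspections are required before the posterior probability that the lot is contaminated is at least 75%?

Prior odds = 0.155/0.845 = 31/169.
Bayes factor of the evidence already in hand = 2.1.
Odds after that evidence = (31/169) × 2.1 = 651/1690.
Target odds = 0.75/0.25 = 3.
Need 1.5ⁿ ≥ 3 ÷ (651/1690) = 1690/217.
1.5⁵ = 7.59375 falls short of 1690/217 but 1.5⁶ = 11.390625 reaches it, so n = 6.

6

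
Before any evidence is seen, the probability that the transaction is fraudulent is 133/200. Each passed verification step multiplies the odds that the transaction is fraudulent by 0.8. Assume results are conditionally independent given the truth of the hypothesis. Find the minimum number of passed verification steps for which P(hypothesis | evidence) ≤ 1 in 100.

Prior odds = 0.665/0.335 = 133/67.
Likelihood ratio per passed verification step = 0.8.
Target posterior odds = 0.01/0.99 = 1/99.
Need (133/67) × 0.8ⁿ ≤ 1/99, i.e. 0.8ⁿ ≤ 67/13167.
0.8²³ ≈0.00590296 is still above 67/13167 but 0.8²⁴ ≈0.00472237 is at or below it, so n = 24.

24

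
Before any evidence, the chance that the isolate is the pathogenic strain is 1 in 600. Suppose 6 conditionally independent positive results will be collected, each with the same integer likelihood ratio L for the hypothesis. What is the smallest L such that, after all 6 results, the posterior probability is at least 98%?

6

Prior odds = (1/600)/(599/600) = 1/599.
Target odds = 0.98/0.02 = 49.
Need L⁶ ≥ 49 ÷ (1/599) = 29351.
5⁶ = 15625 < 29351 ≤ 46656 = 6⁶, so L = 6.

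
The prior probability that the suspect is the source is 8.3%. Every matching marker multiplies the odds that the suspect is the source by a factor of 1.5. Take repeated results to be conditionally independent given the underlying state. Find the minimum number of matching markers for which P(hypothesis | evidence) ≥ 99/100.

Prior odds: 0.083 ÷ 0.917 = 83/917.
Likelihood ratio per matching marker = 1.5.
Target posterior odds = 0.99/0.01 = 99.
Require 1.5ⁿ ≥ 99 ÷ (83/917) = 90783/83.
1.5¹⁷ = 129140163/131072 falls short of 90783/83 but 1.5¹⁸ = 387420489/262144 reaches it, so n = 18.

18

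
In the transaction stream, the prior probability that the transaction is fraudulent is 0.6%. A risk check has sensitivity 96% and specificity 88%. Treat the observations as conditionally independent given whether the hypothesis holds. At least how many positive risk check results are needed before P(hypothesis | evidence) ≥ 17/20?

4

Prior odds = 0.006/0.994 = 3/497.
False-positive rate = 1 − 0.88 = 0.12; likelihood ratio of a positive = 0.96/0.12 = 8.
Target odds: 0.85 ÷ 0.15 = 17/3.
Require 8ⁿ ≥ 17/3 ÷ (3/497) = 8449/9.
8³ = 512 falls short of 8449/9 but 8⁴ = 4096 reaches it, so n = 4.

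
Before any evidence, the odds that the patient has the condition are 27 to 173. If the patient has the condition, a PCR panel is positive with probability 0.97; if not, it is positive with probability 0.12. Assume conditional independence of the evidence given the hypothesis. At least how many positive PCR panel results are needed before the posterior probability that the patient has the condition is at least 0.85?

2

Prior odds = 27/173.
Likelihood ratio of a positive = 0.97/0.12 = 97/12.
Target posterior odds = 0.85/0.15 = 17/3.
Require (97/12)ⁿ ≥ 17/3 ÷ (27/173) = 2941/81.
(97/12)¹ = 97/12 falls short of 2941/81 but (97/12)² = 9409/144 reaches it, so n = 2.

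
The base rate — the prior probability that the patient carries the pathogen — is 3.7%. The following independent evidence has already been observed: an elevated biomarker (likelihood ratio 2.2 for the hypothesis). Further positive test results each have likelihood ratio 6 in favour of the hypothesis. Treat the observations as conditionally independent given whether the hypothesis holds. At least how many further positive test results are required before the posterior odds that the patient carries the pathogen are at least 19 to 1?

Prior odds = 0.037/0.963 = 37/963.
Bayes factor of the evidence already in hand = 2.2.
Odds after that evidence = (37/963) × 2.2 = 407/4815.
Target odds = 19.
Need 6ⁿ ≥ 19 ÷ (407/4815) = 91485/407.
6³ = 216 falls short of 91485/407 but 6⁴ = 1296 reaches it, so n = 4.

4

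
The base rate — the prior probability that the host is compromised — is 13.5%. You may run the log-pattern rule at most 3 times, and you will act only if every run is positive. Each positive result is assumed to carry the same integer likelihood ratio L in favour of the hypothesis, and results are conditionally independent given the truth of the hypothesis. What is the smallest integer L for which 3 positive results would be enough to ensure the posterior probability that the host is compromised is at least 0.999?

19

Prior odds = 0.135/0.865 = 27/173.
Target odds = 0.999/0.001 = 999.
Need L³ ≥ 999 ÷ (27/173) = 6401.
18³ = 5832 < 6401 ≤ 6859 = 19³, so L = 19.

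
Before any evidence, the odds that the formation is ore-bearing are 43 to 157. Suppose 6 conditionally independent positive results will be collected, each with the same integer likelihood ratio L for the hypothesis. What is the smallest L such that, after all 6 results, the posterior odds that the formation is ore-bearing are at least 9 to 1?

2

Prior odds = 43/157.
Target odds = 9.
Need L⁶ ≥ 9 ÷ (43/157) = 1413/43.
1⁶ = 1 < 1413/43 ≤ 64 = 2⁶, so L = 2.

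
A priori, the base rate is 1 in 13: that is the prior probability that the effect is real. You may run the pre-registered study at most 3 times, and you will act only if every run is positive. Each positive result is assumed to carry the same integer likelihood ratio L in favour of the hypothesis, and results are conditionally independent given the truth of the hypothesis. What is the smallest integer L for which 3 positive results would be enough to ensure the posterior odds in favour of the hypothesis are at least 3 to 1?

Prior odds = (1/13)/(12/13) = 1/12.
Target odds = 3.
Need L³ ≥ 3 ÷ (1/12) = 36.
3³ = 27 < 36 ≤ 64 = 4³, so L = 4.

4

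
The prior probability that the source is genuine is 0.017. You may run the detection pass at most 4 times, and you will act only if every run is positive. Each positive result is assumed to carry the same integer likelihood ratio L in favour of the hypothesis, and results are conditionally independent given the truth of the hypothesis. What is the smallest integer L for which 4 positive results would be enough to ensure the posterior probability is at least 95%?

Prior odds = 0.017/0.983 = 17/983.
Target odds = 0.95/0.05 = 19.
Need L⁴ ≥ 19 ÷ (17/983) = 18677/17.
5⁴ = 625 < 18677/17 ≤ 1296 = 6⁴, so L = 6.

6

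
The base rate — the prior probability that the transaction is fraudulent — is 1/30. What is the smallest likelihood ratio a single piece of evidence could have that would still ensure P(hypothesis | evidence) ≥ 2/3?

58

Prior odds = (1/30)/(29/30) = 1/29.
Target odds = (2/3)/(1/3) = 2.
Required Bayes factor = 2 ÷ (1/29) = 58.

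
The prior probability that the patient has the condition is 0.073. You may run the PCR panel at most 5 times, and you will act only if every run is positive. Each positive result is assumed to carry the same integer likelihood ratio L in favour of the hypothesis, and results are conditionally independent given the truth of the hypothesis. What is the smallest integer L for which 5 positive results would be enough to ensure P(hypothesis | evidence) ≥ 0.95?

3

Prior odds = 0.073/0.927 = 73/927.
Target odds = 0.95/0.05 = 19.
Need L⁵ ≥ 19 ÷ (73/927) = 17613/73.
2⁵ = 32 < 17613/73 ≤ 243 = 3⁵, so L = 3.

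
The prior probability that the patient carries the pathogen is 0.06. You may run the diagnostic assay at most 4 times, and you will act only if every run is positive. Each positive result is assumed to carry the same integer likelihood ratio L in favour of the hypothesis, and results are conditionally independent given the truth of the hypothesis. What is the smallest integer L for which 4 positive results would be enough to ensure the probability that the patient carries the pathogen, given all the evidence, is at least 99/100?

Prior odds = 0.06/0.94 = 3/47.
Target odds = 0.99/0.01 = 99.
Need L⁴ ≥ 99 ÷ (3/47) = 1551.
6⁴ = 1296 < 1551 ≤ 2401 = 7⁴, so L = 7.

7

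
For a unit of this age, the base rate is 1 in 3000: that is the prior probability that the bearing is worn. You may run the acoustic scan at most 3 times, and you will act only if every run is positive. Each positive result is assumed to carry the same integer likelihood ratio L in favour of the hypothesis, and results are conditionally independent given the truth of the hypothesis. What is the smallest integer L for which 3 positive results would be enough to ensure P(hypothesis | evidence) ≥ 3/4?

21

Prior odds = (1/3000)/(2999/3000) = 1/2999.
Target odds = 0.75/0.25 = 3.
Need L³ ≥ 3 ÷ (1/2999) = 8997.
20³ = 8000 < 8997 ≤ 9261 = 21³, so L = 21.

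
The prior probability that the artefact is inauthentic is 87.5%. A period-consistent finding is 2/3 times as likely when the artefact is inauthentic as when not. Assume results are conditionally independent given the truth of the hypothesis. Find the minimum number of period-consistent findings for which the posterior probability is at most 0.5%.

Prior odds = 0.875/0.125 = 7.
Likelihood ratio per period-consistent finding = 2/3.
Target posterior odds = 0.005/0.995 = 1/199.
Need 7 × (2/3)ⁿ ≤ 1/199, i.e. (2/3)ⁿ ≤ 1/1393.
(2/3)¹⁷ = 131072/129140163 is still above 1/1393 but (2/3)¹⁸ = 262144/387420489 is at or below it, so n = 18.

18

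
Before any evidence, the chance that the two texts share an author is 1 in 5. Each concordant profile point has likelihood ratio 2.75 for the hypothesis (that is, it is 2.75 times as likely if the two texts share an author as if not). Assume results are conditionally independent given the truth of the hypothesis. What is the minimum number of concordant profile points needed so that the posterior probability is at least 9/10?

Prior odds: 0.2 ÷ 0.8 = 0.25.
Likelihood ratio per concordant profile point = 2.75.
Target odds: 0.9 ÷ 0.1 = 9.
Require 2.75ⁿ ≥ 9 ÷ 0.25 = 36.
2.75³ = 20.796875 falls short of 36 but 2.75⁴ = 57.19140625 reaches it, so n = 4.

4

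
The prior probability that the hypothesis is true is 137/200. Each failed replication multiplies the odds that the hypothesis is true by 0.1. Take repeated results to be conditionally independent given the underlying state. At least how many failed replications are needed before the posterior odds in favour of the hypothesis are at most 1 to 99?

Prior odds = 0.685/0.315 = 137/63.
Likelihood ratio per failed replication = 0.1.
Target odds = 1/99.
Require 0.1ⁿ ≤ 1/99 ÷ (137/63) = 7/1507.
0.1² = 0.01 is still above 7/1507 but 0.1³ = 0.001 is at or below it, so n = 3.

3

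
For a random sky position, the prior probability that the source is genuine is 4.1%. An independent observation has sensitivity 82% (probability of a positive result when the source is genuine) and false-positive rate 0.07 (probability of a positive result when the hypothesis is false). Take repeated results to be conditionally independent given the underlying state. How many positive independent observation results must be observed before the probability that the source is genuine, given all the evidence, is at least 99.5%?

4

Prior odds: 0.041 ÷ 0.959 = 41/959.
Likelihood ratio of a positive result = 0.82/0.07 = 82/7.
Target odds: 0.995 ÷ 0.005 = 199.
Require (82/7)ⁿ ≥ 199 ÷ (41/959) = 190841/41.
(82/7)³ = 551368/343 falls short of 190841/41 but (82/7)⁴ = 45212176/2401 reaches it, so n = 4.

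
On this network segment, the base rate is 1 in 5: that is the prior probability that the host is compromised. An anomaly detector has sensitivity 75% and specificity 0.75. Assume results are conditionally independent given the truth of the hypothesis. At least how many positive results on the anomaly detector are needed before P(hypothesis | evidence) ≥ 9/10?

4

Prior odds: 0.2 ÷ 0.8 = 0.25.
False-positive rate = 1 − 0.75 = 0.25; likelihood ratio of a positive = 0.75/0.25 = 3.
Target odds: 0.9 ÷ 0.1 = 9.
Need 0.25 × 3ⁿ ≥ 9, i.e. 3ⁿ ≥ 36.
3³ = 27 falls short of 36 but 3⁴ = 81 reaches it, so n = 4.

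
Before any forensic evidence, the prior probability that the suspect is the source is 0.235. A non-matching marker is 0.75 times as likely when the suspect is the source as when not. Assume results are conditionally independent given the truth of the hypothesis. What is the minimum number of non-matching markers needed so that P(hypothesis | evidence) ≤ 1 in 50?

Prior odds: 0.235 ÷ 0.765 = 47/153.
Likelihood ratio per non-matching marker = 0.75.
Target posterior odds = 0.02/0.98 = 1/49.
Need (47/153) × 0.75ⁿ ≤ 1/49, i.e. 0.75ⁿ ≤ 153/2303.
0.75⁹ = 19683/262144 is still above 153/2303 but 0.75¹⁰ = 59049/1048576 is at or below it, so n = 10.

10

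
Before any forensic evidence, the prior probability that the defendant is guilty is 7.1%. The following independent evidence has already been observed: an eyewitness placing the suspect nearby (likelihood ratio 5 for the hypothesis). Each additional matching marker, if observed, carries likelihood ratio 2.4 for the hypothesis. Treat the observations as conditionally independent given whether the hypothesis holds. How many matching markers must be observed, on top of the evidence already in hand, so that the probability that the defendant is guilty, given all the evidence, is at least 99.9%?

9

Prior odds = 0.071/0.929 = 71/929.
Bayes factor of the evidence already in hand = 5.
Odds after that evidence = (71/929) × 5 = 355/929.
Target odds = 0.999/0.001 = 999.
Need 2.4ⁿ ≥ 999 ÷ (355/929) = 928071/355.
2.4⁸ = 429981696/390625 falls short of 928071/355 but 2.4⁹ ≈2641.81 reaches it, so n = 9.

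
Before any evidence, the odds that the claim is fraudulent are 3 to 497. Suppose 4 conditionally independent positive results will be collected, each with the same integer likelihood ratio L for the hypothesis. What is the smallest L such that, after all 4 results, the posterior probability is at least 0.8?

6

Prior odds = 3/497.
Target odds = 0.8/0.2 = 4.
Need L⁴ ≥ 4 ÷ (3/497) = 1988/3.
5⁴ = 625 < 1988/3 ≤ 1296 = 6⁴, so L = 6.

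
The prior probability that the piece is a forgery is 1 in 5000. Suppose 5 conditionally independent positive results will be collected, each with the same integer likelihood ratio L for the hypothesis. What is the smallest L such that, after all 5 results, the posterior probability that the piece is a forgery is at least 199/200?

16

Prior odds = 0.0002/0.9998 = 1/4999.
Target odds = 0.995/0.005 = 199.
Need L⁵ ≥ 199 ÷ (1/4999) = 994801.
15⁵ = 759375 < 994801 ≤ 1048576 = 16⁵, so L = 16.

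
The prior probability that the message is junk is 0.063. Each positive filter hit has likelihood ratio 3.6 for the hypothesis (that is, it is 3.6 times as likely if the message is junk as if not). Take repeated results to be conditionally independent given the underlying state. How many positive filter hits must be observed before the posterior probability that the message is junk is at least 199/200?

7

Prior odds = 0.063/0.937 = 63/937.
Likelihood ratio per positive filter hit = 3.6.
Target posterior odds = 0.995/0.005 = 199.
Need (63/937) × 3.6ⁿ ≥ 199, i.e. 3.6ⁿ ≥ 186463/63.
3.6⁶ = 34012224/15625 falls short of 186463/63 but 3.6⁷ = 612220032/78125 reaches it, so n = 7.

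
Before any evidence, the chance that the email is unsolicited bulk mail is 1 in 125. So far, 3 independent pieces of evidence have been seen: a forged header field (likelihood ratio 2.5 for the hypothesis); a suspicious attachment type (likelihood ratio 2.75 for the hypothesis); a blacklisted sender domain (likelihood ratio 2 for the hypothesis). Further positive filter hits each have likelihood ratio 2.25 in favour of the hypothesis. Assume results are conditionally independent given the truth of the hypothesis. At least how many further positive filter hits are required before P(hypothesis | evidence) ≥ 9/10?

Prior odds = 0.008/0.992 = 1/124.
Combined Bayes factor of the evidence already in hand = 2.5 × 2.75 × 2 = 13.75.
Odds after that evidence = (1/124) × 13.75 = 55/496.
Target odds = 0.9/0.1 = 9.
Need 2.25ⁿ ≥ 9 ÷ (55/496) = 4464/55.
2.25⁵ = 59049/1024 falls short of 4464/55 but 2.25⁶ = 531441/4096 reaches it, so n = 6.

6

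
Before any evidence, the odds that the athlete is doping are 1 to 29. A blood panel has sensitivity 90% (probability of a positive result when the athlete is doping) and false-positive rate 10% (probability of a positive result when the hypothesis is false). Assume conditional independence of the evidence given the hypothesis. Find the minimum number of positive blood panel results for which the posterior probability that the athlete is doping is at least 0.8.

3

Prior odds = 1/29.
Likelihood ratio of a positive result = 0.9/0.1 = 9.
Target odds: 0.8 ÷ 0.2 = 4.
Need (1/29) × 9ⁿ ≥ 4, i.e. 9ⁿ ≥ 116.
9² = 81 falls short of 116 but 9³ = 729 reaches it, so n = 3.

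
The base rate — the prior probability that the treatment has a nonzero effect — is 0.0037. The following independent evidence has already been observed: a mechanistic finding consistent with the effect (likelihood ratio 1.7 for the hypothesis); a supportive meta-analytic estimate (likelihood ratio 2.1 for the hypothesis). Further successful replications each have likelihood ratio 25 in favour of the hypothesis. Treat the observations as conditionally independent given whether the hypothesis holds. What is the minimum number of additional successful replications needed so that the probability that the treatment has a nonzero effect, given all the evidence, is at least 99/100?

Prior odds = 0.0037/0.9963 = 37/9963.
Combined Bayes factor of the evidence already in hand = 1.7 × 2.1 = 3.57.
Odds after that evidence = (37/9963) × 3.57 = 4403/332100.
Target odds = 0.99/0.01 = 99.
Need 25ⁿ ≥ 99 ÷ (4403/332100) = 32877900/4403.
25² = 625 falls short of 32877900/4403 but 25³ = 15625 reaches it, so n = 3.

3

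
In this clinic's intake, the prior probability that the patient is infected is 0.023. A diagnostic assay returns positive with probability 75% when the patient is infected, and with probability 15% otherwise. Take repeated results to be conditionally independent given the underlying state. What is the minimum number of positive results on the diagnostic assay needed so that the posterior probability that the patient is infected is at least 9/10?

Prior odds = 0.023/0.977 = 23/977.
Likelihood ratio of a positive result = 0.75/0.15 = 5.
Target odds: 0.9 ÷ 0.1 = 9.
Need (23/977) × 5ⁿ ≥ 9, i.e. 5ⁿ ≥ 8793/23.
5³ = 125 falls short of 8793/23 but 5⁴ = 625 reaches it, so n = 4.

4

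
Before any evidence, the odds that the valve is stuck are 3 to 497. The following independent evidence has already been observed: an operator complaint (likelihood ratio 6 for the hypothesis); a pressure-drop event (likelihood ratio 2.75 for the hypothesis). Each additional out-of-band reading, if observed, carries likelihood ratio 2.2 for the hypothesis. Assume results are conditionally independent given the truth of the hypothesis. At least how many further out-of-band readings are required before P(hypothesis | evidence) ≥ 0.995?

10

Prior odds = 3/497.
Combined Bayes factor of the evidence already in hand = 6 × 2.75 = 16.5.
Odds after that evidence = (3/497) × 16.5 = 99/994.
Target odds = 0.995/0.005 = 199.
Need 2.2ⁿ ≥ 199 ÷ (99/994) = 197806/99.
2.2⁹ ≈1207.27 falls short of 197806/99 but 2.2¹⁰ ≈2655.99 reaches it, so n = 10.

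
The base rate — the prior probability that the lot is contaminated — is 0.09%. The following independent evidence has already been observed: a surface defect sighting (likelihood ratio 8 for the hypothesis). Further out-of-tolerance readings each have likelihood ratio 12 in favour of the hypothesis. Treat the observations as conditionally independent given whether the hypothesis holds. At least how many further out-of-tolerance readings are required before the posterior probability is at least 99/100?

4

Prior odds = 0.0009/0.9991 = 9/9991.
Bayes factor of the evidence already in hand = 8.
Odds after that evidence = (9/9991) × 8 = 72/9991.
Target odds = 0.99/0.01 = 99.
Need 12ⁿ ≥ 99 ÷ (72/9991) = 13737.625.
12³ = 1728 falls short of 13737.625 but 12⁴ = 20736 reaches it, so n = 4.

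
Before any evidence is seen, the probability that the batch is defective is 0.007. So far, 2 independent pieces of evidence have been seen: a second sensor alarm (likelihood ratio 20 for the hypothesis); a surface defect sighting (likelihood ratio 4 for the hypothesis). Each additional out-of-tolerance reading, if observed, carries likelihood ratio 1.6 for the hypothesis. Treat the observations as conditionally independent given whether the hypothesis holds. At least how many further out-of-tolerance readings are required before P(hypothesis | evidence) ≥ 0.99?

11

Prior odds = 0.007/0.993 = 7/993.
Combined Bayes factor of the evidence already in hand = 20 × 4 = 80.
Odds after that evidence = (7/993) × 80 = 560/993.
Target odds = 0.99/0.01 = 99.
Need 1.6ⁿ ≥ 99 ÷ (560/993) = 98307/560.
1.6¹⁰ ≈109.951 falls short of 98307/560 but 1.6¹¹ ≈175.922 reaches it, so n = 11.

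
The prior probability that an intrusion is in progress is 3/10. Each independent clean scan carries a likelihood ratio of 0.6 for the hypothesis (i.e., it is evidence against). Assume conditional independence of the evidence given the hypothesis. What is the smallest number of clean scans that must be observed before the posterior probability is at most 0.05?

Prior odds = 0.3/0.7 = 3/7.
Likelihood ratio per clean scan = 0.6.
Target posterior odds = 0.05/0.95 = 1/19.
Require 0.6ⁿ ≤ 1/19 ÷ (3/7) = 7/57.
0.6⁴ = 0.1296 is still above 7/57 but 0.6⁵ = 0.07776 is at or below it, so n = 5.

5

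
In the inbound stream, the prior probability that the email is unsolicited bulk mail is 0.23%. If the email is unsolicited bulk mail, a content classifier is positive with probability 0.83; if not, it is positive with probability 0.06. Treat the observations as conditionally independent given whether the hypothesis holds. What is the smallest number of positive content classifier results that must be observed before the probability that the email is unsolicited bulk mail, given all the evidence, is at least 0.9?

Prior odds = 0.0023/0.9977 = 23/9977.
Likelihood ratio of a positive = 0.83/0.06 = 83/6.
Target posterior odds = 0.9/0.1 = 9.
Need (23/9977) × (83/6)ⁿ ≥ 9, i.e. (83/6)ⁿ ≥ 89793/23.
(83/6)³ = 571787/216 falls short of 89793/23 but (83/6)⁴ = 47458321/1296 reaches it, so n = 4.

4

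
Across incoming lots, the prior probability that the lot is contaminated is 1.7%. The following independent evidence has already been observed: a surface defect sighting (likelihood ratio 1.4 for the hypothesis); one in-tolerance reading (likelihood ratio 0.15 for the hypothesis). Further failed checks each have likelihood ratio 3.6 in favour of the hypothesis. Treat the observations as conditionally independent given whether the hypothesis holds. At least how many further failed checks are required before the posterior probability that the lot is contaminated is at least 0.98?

8

Prior odds = 0.017/0.983 = 17/983.
Combined Bayes factor of the evidence already in hand = 1.4 × 0.15 = 0.21.
Odds after that evidence = (17/983) × 0.21 = 357/98300.
Target odds = 0.98/0.02 = 49.
Need 3.6ⁿ ≥ 49 ÷ (357/98300) = 688100/51.
3.6⁷ = 612220032/78125 falls short of 688100/51 but 3.6⁸ ≈28211.1 reaches it, so n = 8.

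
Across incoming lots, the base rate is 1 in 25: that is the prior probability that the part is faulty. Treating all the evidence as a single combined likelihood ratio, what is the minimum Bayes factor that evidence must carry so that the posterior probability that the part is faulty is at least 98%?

Prior odds = 0.04/0.96 = 1/24.
Target odds = 0.98/0.02 = 49.
Required Bayes factor = 49 ÷ (1/24) = 1176.

1176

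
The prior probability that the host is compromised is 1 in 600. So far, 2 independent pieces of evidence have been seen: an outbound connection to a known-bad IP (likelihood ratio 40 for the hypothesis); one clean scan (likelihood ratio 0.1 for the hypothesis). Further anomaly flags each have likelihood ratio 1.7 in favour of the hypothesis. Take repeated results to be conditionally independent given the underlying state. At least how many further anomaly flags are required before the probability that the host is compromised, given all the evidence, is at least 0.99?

Prior odds = (1/600)/(599/600) = 1/599.
Combined Bayes factor of the evidence already in hand = 40 × 0.1 = 4.
Odds after that evidence = (1/599) × 4 = 4/599.
Target odds = 0.99/0.01 = 99.
Need 1.7ⁿ ≥ 99 ÷ (4/599) = 14825.25.
1.7¹⁸ ≈14063.1 falls short of 14825.25 but 1.7¹⁹ ≈23907.2 reaches it, so n = 19.

19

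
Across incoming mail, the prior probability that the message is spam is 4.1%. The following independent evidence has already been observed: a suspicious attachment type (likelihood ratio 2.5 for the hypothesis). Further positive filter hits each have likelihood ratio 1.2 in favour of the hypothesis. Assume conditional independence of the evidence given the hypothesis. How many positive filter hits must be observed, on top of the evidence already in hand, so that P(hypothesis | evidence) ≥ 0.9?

Prior odds = 0.041/0.959 = 41/959.
Bayes factor of the evidence already in hand = 2.5.
Odds after that evidence = (41/959) × 2.5 = 205/1918.
Target odds = 0.9/0.1 = 9.
Need 1.2ⁿ ≥ 9 ÷ (205/1918) = 17262/205.
1.2²⁴ ≈79.4968 falls short of 17262/205 but 1.2²⁵ ≈95.3962 reaches it, so n = 25.

25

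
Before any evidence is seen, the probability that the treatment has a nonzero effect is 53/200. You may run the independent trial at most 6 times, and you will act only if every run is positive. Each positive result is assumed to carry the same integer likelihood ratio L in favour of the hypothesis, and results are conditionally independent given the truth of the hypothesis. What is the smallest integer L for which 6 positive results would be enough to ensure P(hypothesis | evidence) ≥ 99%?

3

Prior odds = 0.265/0.735 = 53/147.
Target odds = 0.99/0.01 = 99.
Need L⁶ ≥ 99 ÷ (53/147) = 14553/53.
2⁶ = 64 < 14553/53 ≤ 729 = 3⁶, so L = 3.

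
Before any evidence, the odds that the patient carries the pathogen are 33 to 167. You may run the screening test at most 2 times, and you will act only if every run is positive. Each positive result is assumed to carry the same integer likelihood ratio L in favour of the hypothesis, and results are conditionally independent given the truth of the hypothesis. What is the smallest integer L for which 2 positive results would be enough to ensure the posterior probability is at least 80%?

5

Prior odds = 33/167.
Target odds = 0.8/0.2 = 4.
Need L² ≥ 4 ÷ (33/167) = 668/33.
4² = 16 < 668/33 ≤ 25 = 5², so L = 5.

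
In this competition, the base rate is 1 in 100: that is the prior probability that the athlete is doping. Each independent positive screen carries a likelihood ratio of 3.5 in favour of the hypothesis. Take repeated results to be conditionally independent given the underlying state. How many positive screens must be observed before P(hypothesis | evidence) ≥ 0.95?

7

Prior odds: 0.01 ÷ 0.99 = 1/99.
Likelihood ratio per positive screen = 3.5.
Target posterior odds = 0.95/0.05 = 19.
Need (1/99) × 3.5ⁿ ≥ 19, i.e. 3.5ⁿ ≥ 1881.
3.5⁶ = 1838.265625 falls short of 1881 but 3.5⁷ = 823543/128 reaches it, so n = 7.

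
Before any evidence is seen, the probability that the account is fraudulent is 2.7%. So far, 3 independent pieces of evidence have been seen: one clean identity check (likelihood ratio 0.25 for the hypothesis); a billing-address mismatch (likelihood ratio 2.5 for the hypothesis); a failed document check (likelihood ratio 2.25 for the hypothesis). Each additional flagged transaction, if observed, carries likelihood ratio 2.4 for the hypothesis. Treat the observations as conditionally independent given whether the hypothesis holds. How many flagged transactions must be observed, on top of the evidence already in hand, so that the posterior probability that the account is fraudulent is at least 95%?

Prior odds = 0.027/0.973 = 27/973.
Combined Bayes factor of the evidence already in hand = 0.25 × 2.5 × 2.25 = 1.40625.
Odds after that evidence = (27/973) × 1.40625 = 1215/31136.
Target odds = 0.95/0.05 = 19.
Need 2.4ⁿ ≥ 19 ÷ (1215/31136) = 591584/1215.
2.4⁷ = 35831808/78125 falls short of 591584/1215 but 2.4⁸ = 429981696/390625 reaches it, so n = 8.

8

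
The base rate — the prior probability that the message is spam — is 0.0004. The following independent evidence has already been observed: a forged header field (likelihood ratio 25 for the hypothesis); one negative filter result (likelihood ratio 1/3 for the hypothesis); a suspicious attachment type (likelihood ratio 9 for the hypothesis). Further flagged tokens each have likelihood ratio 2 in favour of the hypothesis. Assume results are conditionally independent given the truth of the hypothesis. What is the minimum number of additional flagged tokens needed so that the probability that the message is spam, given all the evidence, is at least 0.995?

13

Prior odds = 0.0004/0.9996 = 1/2499.
Combined Bayes factor of the evidence already in hand = 25 × (1/3) × 9 = 75.
Odds after that evidence = (1/2499) × 75 = 25/833.
Target odds = 0.995/0.005 = 199.
Need 2ⁿ ≥ 199 ÷ (25/833) = 6630.68.
2¹² = 4096 falls short of 6630.68 but 2¹³ = 8192 reaches it, so n = 13.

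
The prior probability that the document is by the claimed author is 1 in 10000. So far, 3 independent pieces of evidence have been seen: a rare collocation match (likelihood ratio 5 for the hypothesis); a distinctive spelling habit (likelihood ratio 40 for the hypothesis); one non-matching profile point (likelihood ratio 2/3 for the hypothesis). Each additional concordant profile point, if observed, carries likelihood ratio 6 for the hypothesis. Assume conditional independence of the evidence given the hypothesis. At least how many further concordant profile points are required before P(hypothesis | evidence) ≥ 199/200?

6

Prior odds = 0.0001/0.9999 = 1/9999.
Combined Bayes factor of the evidence already in hand = 5 × 40 × (2/3) = 400/3.
Odds after that evidence = (1/9999) × 400/3 = 400/29997.
Target odds = 0.995/0.005 = 199.
Need 6ⁿ ≥ 199 ÷ (400/29997) = 14923.5075.
6⁵ = 7776 falls short of 14923.5075 but 6⁶ = 46656 reaches it, so n = 6.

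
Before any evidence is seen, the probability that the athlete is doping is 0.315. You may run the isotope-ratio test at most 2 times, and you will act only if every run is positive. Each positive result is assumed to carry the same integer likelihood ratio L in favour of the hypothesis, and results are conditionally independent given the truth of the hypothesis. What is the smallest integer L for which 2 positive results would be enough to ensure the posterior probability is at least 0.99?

15

Prior odds = 0.315/0.685 = 63/137.
Target odds = 0.99/0.01 = 99.
Need L² ≥ 99 ÷ (63/137) = 1507/7.
14² = 196 < 1507/7 ≤ 225 = 15², so L = 15.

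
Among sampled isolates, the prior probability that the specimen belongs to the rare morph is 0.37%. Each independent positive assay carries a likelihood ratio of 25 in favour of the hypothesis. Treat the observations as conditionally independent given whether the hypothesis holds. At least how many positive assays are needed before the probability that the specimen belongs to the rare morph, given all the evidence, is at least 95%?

Prior odds = 0.0037/0.9963 = 37/9963.
Likelihood ratio per positive assay = 25.
Target odds: 0.95 ÷ 0.05 = 19.
Require 25ⁿ ≥ 19 ÷ (37/9963) = 189297/37.
25² = 625 falls short of 189297/37 but 25³ = 15625 reaches it, so n = 3.

3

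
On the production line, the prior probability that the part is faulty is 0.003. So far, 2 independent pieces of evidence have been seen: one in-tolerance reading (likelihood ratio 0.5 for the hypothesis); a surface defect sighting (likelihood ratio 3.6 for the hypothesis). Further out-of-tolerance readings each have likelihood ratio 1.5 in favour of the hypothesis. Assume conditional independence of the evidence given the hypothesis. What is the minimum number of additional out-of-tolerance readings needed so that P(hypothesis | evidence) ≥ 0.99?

25

Prior odds = 0.003/0.997 = 3/997.
Combined Bayes factor of the evidence already in hand = 0.5 × 3.6 = 1.8.
Odds after that evidence = (3/997) × 1.8 = 27/4985.
Target odds = 0.99/0.01 = 99.
Need 1.5ⁿ ≥ 99 ÷ (27/4985) = 54835/3.
1.5²⁴ ≈16834.1 falls short of 54835/3 but 1.5²⁵ ≈25251.2 reaches it, so n = 25.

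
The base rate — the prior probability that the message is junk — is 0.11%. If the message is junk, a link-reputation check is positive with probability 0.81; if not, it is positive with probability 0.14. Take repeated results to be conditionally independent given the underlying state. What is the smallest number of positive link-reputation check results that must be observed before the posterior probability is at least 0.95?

Prior odds: 0.0011 ÷ 0.9989 = 11/9989.
Likelihood ratio of a positive = 0.81/0.14 = 81/14.
Target odds: 0.95 ÷ 0.05 = 19.
Need (11/9989) × (81/14)ⁿ ≥ 19, i.e. (81/14)ⁿ ≥ 189791/11.
(81/14)⁵ ≈6483.13 falls short of 189791/11 but (81/14)⁶ ≈37509.6 reaches it, so n = 6.

6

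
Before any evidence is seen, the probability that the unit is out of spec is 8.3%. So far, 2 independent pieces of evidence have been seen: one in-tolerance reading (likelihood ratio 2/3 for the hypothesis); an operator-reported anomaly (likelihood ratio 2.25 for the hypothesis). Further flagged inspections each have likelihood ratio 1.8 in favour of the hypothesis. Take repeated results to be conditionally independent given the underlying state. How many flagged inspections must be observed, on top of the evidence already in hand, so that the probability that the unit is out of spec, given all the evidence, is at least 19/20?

9

Prior odds = 0.083/0.917 = 83/917.
Combined Bayes factor of the evidence already in hand = (2/3) × 2.25 = 1.5.
Odds after that evidence = (83/917) × 1.5 = 249/1834.
Target odds = 0.95/0.05 = 19.
Need 1.8ⁿ ≥ 19 ÷ (249/1834) = 34846/249.
1.8⁸ = 43046721/390625 falls short of 34846/249 but 1.8⁹ = 387420489/1953125 reaches it, so n = 9.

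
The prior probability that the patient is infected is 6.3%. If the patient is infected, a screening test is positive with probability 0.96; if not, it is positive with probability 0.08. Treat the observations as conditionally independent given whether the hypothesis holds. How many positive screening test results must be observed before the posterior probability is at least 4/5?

Prior odds: 0.063 ÷ 0.937 = 63/937.
Likelihood ratio of a positive = 0.96/0.08 = 12.
Target odds: 0.8 ÷ 0.2 = 4.
Require 12ⁿ ≥ 4 ÷ (63/937) = 3748/63.
12¹ = 12 falls short of 3748/63 but 12² = 144 reaches it, so n = 2.

2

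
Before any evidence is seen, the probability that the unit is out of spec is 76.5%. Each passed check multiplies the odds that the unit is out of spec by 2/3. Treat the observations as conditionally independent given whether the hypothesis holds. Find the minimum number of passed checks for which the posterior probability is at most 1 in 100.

Prior odds: 0.765 ÷ 0.235 = 153/47.
Likelihood ratio per passed check = 2/3.
Target odds: 0.01 ÷ 0.99 = 1/99.
Require (2/3)ⁿ ≤ 1/99 ÷ (153/47) = 47/15147.
(2/3)¹⁴ = 16384/4782969 is still above 47/15147 but (2/3)¹⁵ = 32768/14348907 is at or below it, so n = 15.

15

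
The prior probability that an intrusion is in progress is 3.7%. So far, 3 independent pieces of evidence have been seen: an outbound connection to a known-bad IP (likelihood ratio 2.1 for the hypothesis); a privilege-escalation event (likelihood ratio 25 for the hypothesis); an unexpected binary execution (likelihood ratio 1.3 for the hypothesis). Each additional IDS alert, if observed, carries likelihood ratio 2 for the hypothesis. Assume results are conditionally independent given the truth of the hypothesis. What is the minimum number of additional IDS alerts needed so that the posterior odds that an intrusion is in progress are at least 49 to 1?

Prior odds = 0.037/0.963 = 37/963.
Combined Bayes factor of the evidence already in hand = 2.1 × 25 × 1.3 = 68.25.
Odds after that evidence = (37/963) × 68.25 = 3367/1284.
Target odds = 49.
Need 2ⁿ ≥ 49 ÷ (3367/1284) = 8988/481.
2⁴ = 16 falls short of 8988/481 but 2⁵ = 32 reaches it, so n = 5.

5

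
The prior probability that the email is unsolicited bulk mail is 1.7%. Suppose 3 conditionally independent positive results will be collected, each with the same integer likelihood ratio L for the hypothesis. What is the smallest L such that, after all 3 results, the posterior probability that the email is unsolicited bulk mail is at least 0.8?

7

Prior odds = 0.017/0.983 = 17/983.
Target odds = 0.8/0.2 = 4.
Need L³ ≥ 4 ÷ (17/983) = 3932/17.
6³ = 216 < 3932/17 ≤ 343 = 7³, so L = 7.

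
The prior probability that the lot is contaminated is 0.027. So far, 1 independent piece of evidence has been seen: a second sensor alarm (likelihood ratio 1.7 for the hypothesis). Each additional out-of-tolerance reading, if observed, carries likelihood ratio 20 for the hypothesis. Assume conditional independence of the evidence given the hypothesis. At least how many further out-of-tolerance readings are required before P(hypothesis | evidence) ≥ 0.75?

Prior odds = 0.027/0.973 = 27/973.
Bayes factor of the evidence already in hand = 1.7.
Odds after that evidence = (27/973) × 1.7 = 459/9730.
Target odds = 0.75/0.25 = 3.
Need 20ⁿ ≥ 3 ÷ (459/9730) = 9730/153.
20¹ = 20 falls short of 9730/153 but 20² = 400 reaches it, so n = 2.

2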